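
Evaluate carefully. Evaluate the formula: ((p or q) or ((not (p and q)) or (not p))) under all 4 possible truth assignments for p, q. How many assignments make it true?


Check all 4 assignments:
p=0, q=0: 1
p=0, q=1: 1
p=1, q=0: 1
p=1, q=1: 1
Count of True = 4

4


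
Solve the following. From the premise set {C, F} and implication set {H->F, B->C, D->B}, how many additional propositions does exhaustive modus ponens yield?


Initial facts: {C, F}
Apply modus ponens to closure:
  (no implication fires)
Final known: {C, F}
New propositions: {(none)}
Count = 0

0


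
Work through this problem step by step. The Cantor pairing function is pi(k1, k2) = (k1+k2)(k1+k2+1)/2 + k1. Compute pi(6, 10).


k1 + k2 = 16
(k1+k2)(k1+k2+1)/2 = 16 * 17 / 2 = 136
pi = 136 + 6 = 142

142


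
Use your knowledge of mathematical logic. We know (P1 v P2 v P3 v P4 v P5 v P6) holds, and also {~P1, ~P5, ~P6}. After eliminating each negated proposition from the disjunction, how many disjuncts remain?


Original disjuncts (6): P1, P2, P3, P4, P5, P6
Negated (eliminate): ~P1, ~P5, ~P6
Remaining disjuncts: P2, P3, P4
Count = 6 - 3 = 3

3


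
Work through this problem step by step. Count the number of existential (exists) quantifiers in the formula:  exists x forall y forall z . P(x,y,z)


Quantifier prefix: exists x forall y forall z
Mark each quantifier type:
  E U U
Universal count = 2, Existential count = 1
Asked for existential (exists) quantifiers: 1

1


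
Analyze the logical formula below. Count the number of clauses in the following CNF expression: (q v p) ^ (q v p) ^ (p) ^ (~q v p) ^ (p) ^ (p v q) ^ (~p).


A CNF formula is a conjunction of clauses.
Clauses are separated by ^.
Counting the conjuncts: 7 clauses.

7


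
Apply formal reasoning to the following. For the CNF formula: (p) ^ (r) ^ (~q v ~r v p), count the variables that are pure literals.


Check each variable for pure literal status:
p: pure positive
q: pure negative
r: mixed (not pure)
Pure literal count = 2

2


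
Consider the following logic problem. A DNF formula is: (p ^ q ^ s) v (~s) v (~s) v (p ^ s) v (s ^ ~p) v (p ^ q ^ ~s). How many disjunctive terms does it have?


A DNF formula is a disjunction of terms (conjunctions).
Terms are separated by v.
Counting the disjuncts: 6 terms.

6


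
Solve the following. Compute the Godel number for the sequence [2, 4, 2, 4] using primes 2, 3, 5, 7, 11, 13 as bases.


Encode each element as an exponent of the corresponding prime:
  2^2 = 4
  3^4 = 81
  5^2 = 25
  7^4 = 2401
Product = 4 * 81 * 25 * 2401 = 19448100

19448100


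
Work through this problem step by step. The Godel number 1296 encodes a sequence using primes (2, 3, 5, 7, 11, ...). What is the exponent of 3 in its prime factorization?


Factorize 1296 by dividing by 3 repeatedly.
Division steps: 3 divides 1296 exactly 4 time(s).
Exponent of 3 = 4

4


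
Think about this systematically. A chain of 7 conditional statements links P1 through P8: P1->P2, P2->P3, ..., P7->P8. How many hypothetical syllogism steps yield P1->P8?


With 7 implications in a chain connecting 8 propositions:
P1->P2, P2->P3, ..., P7->P8
Steps needed = (number of implications) - 1 = 7 - 1 = 6

6


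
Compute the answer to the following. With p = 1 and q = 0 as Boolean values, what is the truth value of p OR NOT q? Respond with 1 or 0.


p = 1, q = 0
Operation: p OR NOT q
Evaluate: 1 OR NOT 0 = 1

1


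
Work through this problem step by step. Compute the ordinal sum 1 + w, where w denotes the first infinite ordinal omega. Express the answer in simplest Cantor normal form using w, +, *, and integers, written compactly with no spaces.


Compute 1 + w.
Ordinal + is associative but NOT commutative; for finite n>0, n + w = w but w + n stays w+n.
Any finite left addend is absorbed by w on the right: 1 + w = w.
Result = w

w


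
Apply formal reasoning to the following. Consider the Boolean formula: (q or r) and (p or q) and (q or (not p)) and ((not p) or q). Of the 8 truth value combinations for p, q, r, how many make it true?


Evaluate all 8 assignments for p, q, r:
p=0, q=0, r=0: 0
p=0, q=0, r=1: 0
p=0, q=1, r=0: 1
p=0, q=1, r=1: 1
p=1, q=0, r=0: 0
p=1, q=0, r=1: 0
p=1, q=1, r=0: 1
p=1, q=1, r=1: 1
Satisfying count = 4

4


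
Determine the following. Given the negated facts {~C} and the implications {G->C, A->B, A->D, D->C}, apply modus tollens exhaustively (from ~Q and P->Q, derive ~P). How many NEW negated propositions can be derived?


Initial negated facts: {~C}
Apply modus tollens to closure:
  ~C and G->C  =>  ~G
  ~C and D->C  =>  ~D
  ~D and A->D  =>  ~A
Final negated: {~A, ~C, ~D, ~G}
New negations: {~A, ~D, ~G}
Count = 3

3


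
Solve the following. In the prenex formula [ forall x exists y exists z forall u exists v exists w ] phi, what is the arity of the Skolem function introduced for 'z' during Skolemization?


Quantifier prefix: forall x exists y exists z forall u exists v exists w
'z' is existentially quantified at position 3.
Universal variables preceding it: x
Skolem function arity = 1

1


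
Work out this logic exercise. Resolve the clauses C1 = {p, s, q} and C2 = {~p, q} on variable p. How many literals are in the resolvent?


Remove p from C1 and ~p from C2.
C1 remainder: {s, q}
C2 remainder: {q}
Union (resolvent): {q, s}
Resolvent has 2 literal(s).

2


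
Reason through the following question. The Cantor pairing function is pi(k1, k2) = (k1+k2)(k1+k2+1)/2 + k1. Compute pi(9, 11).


k1 + k2 = 20
(k1+k2)(k1+k2+1)/2 = 20 * 21 / 2 = 210
pi = 210 + 9 = 219

219


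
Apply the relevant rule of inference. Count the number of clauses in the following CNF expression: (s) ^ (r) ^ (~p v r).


A CNF formula is a conjunction of clauses.
Clauses are separated by ^.
Counting the conjuncts: 3 clauses.

3


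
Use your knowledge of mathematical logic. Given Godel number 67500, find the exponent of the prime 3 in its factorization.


Factorize 67500 by dividing by 3 repeatedly.
Division steps: 3 divides 67500 exactly 3 time(s).
Exponent of 3 = 3

3


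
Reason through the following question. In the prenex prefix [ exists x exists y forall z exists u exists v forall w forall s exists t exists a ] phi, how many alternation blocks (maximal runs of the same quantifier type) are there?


Quantifier-type sequence: E E A E E A A E E  (A=forall, E=exists)
Group into maximal same-type runs:
  Ex2 | Ax1 | Ex2 | Ax2 | Ex2
Number of blocks = 5

5


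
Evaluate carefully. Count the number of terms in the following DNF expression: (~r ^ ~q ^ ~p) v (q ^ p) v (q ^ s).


A DNF formula is a disjunction of terms (conjunctions).
Terms are separated by v.
Counting the disjuncts: 3 terms.

3


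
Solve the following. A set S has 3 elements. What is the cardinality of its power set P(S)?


The power set of a set with n elements has 2^n elements.
|P(S)| = 2^3 = 8

8


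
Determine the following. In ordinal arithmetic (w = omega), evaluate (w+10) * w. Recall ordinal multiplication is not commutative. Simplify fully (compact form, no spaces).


Compute (w+10) * w.
Ordinal * is associative and left-distributive over +, but NOT commutative; for finite n>1, n*w = w but w*n stays w*n.
(w+10) * w = sup{(w+10)*k : k<w} = sup{w*k+10} = w^2 (the +10 tail is absorbed in the limit).
Result = w^2

w^2


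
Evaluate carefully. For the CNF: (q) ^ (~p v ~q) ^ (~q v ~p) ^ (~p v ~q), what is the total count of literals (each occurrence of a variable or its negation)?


Counting literals in each clause:
Clause 1: 1 literal(s)
Clause 2: 2 literal(s)
Clause 3: 2 literal(s)
Clause 4: 2 literal(s)
Total = 7

7


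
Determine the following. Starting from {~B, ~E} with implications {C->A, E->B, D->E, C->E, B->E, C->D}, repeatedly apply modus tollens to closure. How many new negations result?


Initial negated facts: {~B, ~E}
Apply modus tollens to closure:
  ~E and D->E  =>  ~D
  ~E and C->E  =>  ~C
Final negated: {~B, ~C, ~D, ~E}
New negations: {~C, ~D}
Count = 2

2


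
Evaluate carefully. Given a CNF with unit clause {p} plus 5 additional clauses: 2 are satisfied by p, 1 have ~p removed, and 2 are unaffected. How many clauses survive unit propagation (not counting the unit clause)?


Satisfied (removed): 2
Shortened (remain): 1
Unchanged (remain): 2
Remaining = 1 + 2 = 3

3


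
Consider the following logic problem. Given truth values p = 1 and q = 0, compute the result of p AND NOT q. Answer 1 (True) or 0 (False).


p = 1, q = 0
Operation: p AND NOT q
Evaluate: 1 AND NOT 0 = 1

1


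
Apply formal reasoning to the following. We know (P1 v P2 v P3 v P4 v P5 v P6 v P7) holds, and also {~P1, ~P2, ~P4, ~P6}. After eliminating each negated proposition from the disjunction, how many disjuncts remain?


Original disjuncts (7): P1, P2, P3, P4, P5, P6, P7
Negated (eliminate): ~P1, ~P2, ~P4, ~P6
Remaining disjuncts: P3, P5, P7
Count = 7 - 4 = 3

3


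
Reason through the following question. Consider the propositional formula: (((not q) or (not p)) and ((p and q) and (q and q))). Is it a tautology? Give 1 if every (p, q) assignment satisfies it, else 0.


Check all 4 assignments:
p=0, q=0: 0
p=0, q=1: 0
p=1, q=0: 0
p=1, q=1: 0
Satisfying count = 0/4.
Tautology iff count = 4: no.

0


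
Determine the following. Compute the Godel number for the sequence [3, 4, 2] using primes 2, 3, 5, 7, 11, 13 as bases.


Encode each element as an exponent of the corresponding prime:
  2^3 = 8
  3^4 = 81
  5^2 = 25
Product = 8 * 81 * 25 = 16200

16200


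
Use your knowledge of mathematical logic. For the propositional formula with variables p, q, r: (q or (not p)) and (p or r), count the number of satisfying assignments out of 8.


Evaluate all 8 assignments for p, q, r:
p=0, q=0, r=0: 0
p=0, q=0, r=1: 1
p=0, q=1, r=0: 0
p=0, q=1, r=1: 1
p=1, q=0, r=0: 0
p=1, q=0, r=1: 0
p=1, q=1, r=0: 1
p=1, q=1, r=1: 1
Satisfying count = 4

4


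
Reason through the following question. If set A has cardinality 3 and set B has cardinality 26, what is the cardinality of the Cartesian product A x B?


The Cartesian product A x B contains all ordered pairs (a, b).
|A x B| = |A| * |B| = 3 * 26 = 78

78


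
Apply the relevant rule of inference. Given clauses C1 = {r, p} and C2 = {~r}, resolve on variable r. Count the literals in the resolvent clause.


Remove r from C1 and ~r from C2.
C1 remainder: {p}
C2 remainder: {}
Union (resolvent): {p}
Resolvent has 1 literal(s).

1


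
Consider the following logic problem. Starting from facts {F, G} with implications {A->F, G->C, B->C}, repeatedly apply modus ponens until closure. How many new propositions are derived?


Initial facts: {F, G}
Apply modus ponens to closure:
  G and G->C  =>  C
Final known: {C, F, G}
New propositions: {C}
Count = 1

1


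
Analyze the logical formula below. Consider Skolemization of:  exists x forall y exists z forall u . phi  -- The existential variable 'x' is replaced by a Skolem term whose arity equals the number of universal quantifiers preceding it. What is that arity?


Quantifier prefix: exists x forall y exists z forall u
'x' is existentially quantified at position 1.
No universal quantifiers precede it.
Skolem function arity = 0 (a Skolem constant)

0


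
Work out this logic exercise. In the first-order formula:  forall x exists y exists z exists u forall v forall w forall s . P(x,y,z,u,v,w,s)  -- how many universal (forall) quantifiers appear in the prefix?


Quantifier prefix: forall x exists y exists z exists u forall v forall w forall s
Mark each quantifier type:
  U E E E U U U
Universal count = 4, Existential count = 3
Asked for universal (forall) quantifiers: 4

4


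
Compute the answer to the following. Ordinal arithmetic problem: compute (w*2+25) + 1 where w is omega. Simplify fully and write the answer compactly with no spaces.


Compute (w*2+25) + 1.
Ordinal + is associative but NOT commutative; for finite n>0, n + w = w but w + n stays w+n.
By associativity: (w*2+25) + 1 = w*2 + (25+1) = w*2+26.
Result = w*2+26

w*2+26


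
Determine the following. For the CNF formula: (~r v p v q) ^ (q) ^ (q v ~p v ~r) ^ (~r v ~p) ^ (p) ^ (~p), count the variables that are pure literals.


Check each variable for pure literal status:
p: mixed (not pure)
q: pure positive
r: pure negative
Pure literal count = 2

2


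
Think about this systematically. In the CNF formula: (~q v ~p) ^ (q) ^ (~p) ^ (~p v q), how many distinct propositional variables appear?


Identify each variable that appears in the formula.
Variables found: p, q
Count = 2

2


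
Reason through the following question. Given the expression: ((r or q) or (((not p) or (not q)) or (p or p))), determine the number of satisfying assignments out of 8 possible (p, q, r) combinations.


Check all 8 assignments:
p=0, q=0, r=0: 1
p=0, q=0, r=1: 1
p=0, q=1, r=0: 1
p=0, q=1, r=1: 1
p=1, q=0, r=0: 1
p=1, q=0, r=1: 1
p=1, q=1, r=0: 1
p=1, q=1, r=1: 1
Count of True = 8

8


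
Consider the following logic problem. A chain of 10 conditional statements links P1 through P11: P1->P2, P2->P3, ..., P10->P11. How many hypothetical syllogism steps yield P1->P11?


With 10 implications in a chain connecting 11 propositions:
P1->P2, P2->P3, ..., P10->P11
Steps needed = (number of implications) - 1 = 10 - 1 = 9

9


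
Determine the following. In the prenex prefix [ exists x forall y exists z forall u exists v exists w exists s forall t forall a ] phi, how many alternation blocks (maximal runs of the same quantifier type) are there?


Quantifier-type sequence: E A E A E E E A A  (A=forall, E=exists)
Group into maximal same-type runs:
  Ex1 | Ax1 | Ex1 | Ax1 | Ex3 | Ax2
Number of blocks = 6

6


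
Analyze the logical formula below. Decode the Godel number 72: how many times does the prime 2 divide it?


Factorize 72 by dividing by 2 repeatedly.
Division steps: 2 divides 72 exactly 3 time(s).
Exponent of 2 = 3

3


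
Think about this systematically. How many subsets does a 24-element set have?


The power set of a set with n elements has 2^n elements.
|P(S)| = 2^24 = 16777216

16777216


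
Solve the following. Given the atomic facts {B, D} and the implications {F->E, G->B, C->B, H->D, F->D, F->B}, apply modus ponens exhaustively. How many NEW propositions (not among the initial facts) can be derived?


Initial facts: {B, D}
Apply modus ponens to closure:
  (no implication fires)
Final known: {B, D}
New propositions: {(none)}
Count = 0

0


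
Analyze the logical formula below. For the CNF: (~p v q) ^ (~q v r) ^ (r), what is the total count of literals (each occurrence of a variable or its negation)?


Counting literals in each clause:
Clause 1: 2 literal(s)
Clause 2: 2 literal(s)
Clause 3: 1 literal(s)
Total = 5

5


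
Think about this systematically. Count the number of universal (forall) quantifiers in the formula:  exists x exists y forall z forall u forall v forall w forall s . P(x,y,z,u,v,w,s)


Quantifier prefix: exists x exists y forall z forall u forall v forall w forall s
Mark each quantifier type:
  E E U U U U U
Universal count = 5, Existential count = 2
Asked for universal (forall) quantifiers: 5

5


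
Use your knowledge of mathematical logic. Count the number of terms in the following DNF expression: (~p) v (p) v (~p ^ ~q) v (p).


A DNF formula is a disjunction of terms (conjunctions).
Terms are separated by v.
Counting the disjuncts: 4 terms.

4


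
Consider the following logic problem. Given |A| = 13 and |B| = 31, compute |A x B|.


The Cartesian product A x B contains all ordered pairs (a, b).
|A x B| = |A| * |B| = 13 * 31 = 403

403


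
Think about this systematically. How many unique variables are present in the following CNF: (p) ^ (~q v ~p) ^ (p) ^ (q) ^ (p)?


Identify each variable that appears in the formula.
Variables found: p, q
Count = 2

2


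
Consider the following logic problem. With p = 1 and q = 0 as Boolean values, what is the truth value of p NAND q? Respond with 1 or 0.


p = 1, q = 0
Operation: p NAND q
Evaluate: 1 NAND 0 = 1

1


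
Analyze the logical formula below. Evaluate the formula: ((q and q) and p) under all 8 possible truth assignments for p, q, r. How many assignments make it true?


Check all 8 assignments:
p=0, q=0, r=0: 0
p=0, q=0, r=1: 0
p=0, q=1, r=0: 0
p=0, q=1, r=1: 0
p=1, q=0, r=0: 0
p=1, q=0, r=1: 0
p=1, q=1, r=0: 1
p=1, q=1, r=1: 1
Count of True = 2

2


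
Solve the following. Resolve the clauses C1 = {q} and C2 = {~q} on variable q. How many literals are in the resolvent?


Remove q from C1 and ~q from C2.
C1 remainder: {}
C2 remainder: {}
Union (resolvent): {} (empty clause)
Resolvent has 0 literal(s).

0


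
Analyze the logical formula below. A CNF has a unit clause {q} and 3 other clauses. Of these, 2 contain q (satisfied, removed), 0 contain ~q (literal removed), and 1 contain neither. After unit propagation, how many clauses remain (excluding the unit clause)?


Satisfied (removed): 2
Shortened (remain): 0
Unchanged (remain): 1
Remaining = 0 + 1 = 1

1


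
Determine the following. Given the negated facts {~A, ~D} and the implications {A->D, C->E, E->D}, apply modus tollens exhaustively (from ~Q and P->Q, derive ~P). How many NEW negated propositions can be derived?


Initial negated facts: {~A, ~D}
Apply modus tollens to closure:
  ~D and E->D  =>  ~E
  ~E and C->E  =>  ~C
Final negated: {~A, ~C, ~D, ~E}
New negations: {~C, ~E}
Count = 2

2


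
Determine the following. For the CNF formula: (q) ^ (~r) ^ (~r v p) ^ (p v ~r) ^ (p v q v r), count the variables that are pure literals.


Check each variable for pure literal status:
p: pure positive
q: pure positive
r: mixed (not pure)
Pure literal count = 2

2


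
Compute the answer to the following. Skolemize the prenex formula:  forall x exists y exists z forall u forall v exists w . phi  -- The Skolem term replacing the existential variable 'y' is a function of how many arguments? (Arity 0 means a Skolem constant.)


Quantifier prefix: forall x exists y exists z forall u forall v exists w
'y' is existentially quantified at position 2.
Universal variables preceding it: x
Skolem function arity = 1

1


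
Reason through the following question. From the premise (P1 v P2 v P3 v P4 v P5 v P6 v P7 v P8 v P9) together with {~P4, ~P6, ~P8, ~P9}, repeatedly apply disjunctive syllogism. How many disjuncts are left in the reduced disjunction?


Original disjuncts (9): P1, P2, P3, P4, P5, P6, P7, P8, P9
Negated (eliminate): ~P4, ~P6, ~P8, ~P9
Remaining disjuncts: P1, P2, P3, P5, P7
Count = 9 - 4 = 5

5


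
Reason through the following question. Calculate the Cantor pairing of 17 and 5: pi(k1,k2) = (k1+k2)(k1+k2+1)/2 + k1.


k1 + k2 = 22
(k1+k2)(k1+k2+1)/2 = 22 * 23 / 2 = 253
pi = 253 + 17 = 270

270


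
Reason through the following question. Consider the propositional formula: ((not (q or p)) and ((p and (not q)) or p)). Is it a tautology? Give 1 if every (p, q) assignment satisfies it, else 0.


Check all 4 assignments:
p=0, q=0: 0
p=0, q=1: 0
p=1, q=0: 0
p=1, q=1: 0
Satisfying count = 0/4.
Tautology iff count = 4: no.

0


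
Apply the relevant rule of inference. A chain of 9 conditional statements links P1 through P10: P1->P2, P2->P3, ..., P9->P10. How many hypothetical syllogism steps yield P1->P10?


With 9 implications in a chain connecting 10 propositions:
P1->P2, P2->P3, ..., P9->P10
Steps needed = (number of implications) - 1 = 9 - 1 = 8

8


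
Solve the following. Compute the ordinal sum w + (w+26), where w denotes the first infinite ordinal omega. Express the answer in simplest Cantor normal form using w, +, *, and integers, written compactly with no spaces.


Compute w + (w+26).
Ordinal + is associative but NOT commutative; for finite n>0, n + w = w but w + n stays w+n.
w + (w+26) = (w+w) + 26 = w*2+26.
Result = w*2+26

w*2+26


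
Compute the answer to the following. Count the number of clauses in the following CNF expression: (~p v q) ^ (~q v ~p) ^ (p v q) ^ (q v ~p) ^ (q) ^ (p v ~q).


A CNF formula is a conjunction of clauses.
Clauses are separated by ^.
Counting the conjuncts: 6 clauses.

6


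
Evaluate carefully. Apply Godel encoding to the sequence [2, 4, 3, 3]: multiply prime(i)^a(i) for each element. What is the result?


Encode each element as an exponent of the corresponding prime:
  2^2 = 4
  3^4 = 81
  5^3 = 125
  7^3 = 343
Product = 4 * 81 * 125 * 343 = 13891500

13891500


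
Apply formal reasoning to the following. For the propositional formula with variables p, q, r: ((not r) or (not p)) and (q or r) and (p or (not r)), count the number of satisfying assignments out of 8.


Evaluate all 8 assignments for p, q, r:
p=0, q=0, r=0: 0
p=0, q=0, r=1: 0
p=0, q=1, r=0: 1
p=0, q=1, r=1: 0
p=1, q=0, r=0: 0
p=1, q=0, r=1: 0
p=1, q=1, r=0: 1
p=1, q=1, r=1: 0
Satisfying count = 2

2


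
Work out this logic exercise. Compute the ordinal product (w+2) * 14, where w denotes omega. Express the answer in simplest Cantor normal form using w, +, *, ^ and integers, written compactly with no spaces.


Compute (w+2) * 14.
Ordinal * is associative and left-distributive over +, but NOT commutative; for finite n>1, n*w = w but w*n stays w*n.
(w+2) * 14 = (w+2) repeated 14 times. Each intermediate +2 is absorbed by the following w; only the last survives: w*14+2.
Result = w*14+2

w*14+2


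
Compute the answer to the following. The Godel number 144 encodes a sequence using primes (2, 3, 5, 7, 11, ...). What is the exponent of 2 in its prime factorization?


Factorize 144 by dividing by 2 repeatedly.
Division steps: 2 divides 144 exactly 4 time(s).
Exponent of 2 = 4

4


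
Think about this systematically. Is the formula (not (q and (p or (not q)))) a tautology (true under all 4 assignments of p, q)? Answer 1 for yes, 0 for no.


Check all 4 assignments:
p=0, q=0: 1
p=0, q=1: 1
p=1, q=0: 1
p=1, q=1: 0
Satisfying count = 3/4.
Tautology iff count = 4: no.

0


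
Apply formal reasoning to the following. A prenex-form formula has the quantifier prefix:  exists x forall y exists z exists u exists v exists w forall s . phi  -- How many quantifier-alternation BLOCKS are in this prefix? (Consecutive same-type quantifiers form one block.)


Quantifier-type sequence: E A E E E E A  (A=forall, E=exists)
Group into maximal same-type runs:
  Ex1 | Ax1 | Ex4 | Ax1
Number of blocks = 4

4


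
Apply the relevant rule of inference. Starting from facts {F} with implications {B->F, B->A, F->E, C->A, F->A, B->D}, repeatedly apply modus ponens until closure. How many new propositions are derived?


Initial facts: {F}
Apply modus ponens to closure:
  F and F->E  =>  E
  F and F->A  =>  A
Final known: {A, E, F}
New propositions: {A, E}
Count = 2

2


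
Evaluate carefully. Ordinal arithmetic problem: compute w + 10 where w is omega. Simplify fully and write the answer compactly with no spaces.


Compute w + 10.
Ordinal + is associative but NOT commutative; for finite n>0, n + w = w but w + n stays w+n.
w + 10 is already in normal form (a successor ordinal beyond w).
Result = w+10

w+10


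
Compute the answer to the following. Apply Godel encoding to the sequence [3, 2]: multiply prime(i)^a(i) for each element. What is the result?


Encode each element as an exponent of the corresponding prime:
  2^3 = 8
  3^2 = 9
Product = 8 * 9 = 72

72


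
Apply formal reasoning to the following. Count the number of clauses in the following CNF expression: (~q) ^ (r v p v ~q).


A CNF formula is a conjunction of clauses.
Clauses are separated by ^.
Counting the conjuncts: 2 clauses.

2


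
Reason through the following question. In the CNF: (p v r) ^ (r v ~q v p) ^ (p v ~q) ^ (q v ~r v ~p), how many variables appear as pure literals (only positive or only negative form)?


Check each variable for pure literal status:
p: mixed (not pure)
q: mixed (not pure)
r: mixed (not pure)
Pure literal count = 0

0


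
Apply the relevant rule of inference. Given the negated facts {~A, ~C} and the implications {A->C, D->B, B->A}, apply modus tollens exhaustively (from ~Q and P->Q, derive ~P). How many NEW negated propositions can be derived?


Initial negated facts: {~A, ~C}
Apply modus tollens to closure:
  ~A and B->A  =>  ~B
  ~B and D->B  =>  ~D
Final negated: {~A, ~B, ~C, ~D}
New negations: {~B, ~D}
Count = 2

2


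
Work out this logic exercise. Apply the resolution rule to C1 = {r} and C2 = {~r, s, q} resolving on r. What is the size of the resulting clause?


Remove r from C1 and ~r from C2.
C1 remainder: {}
C2 remainder: {s, q}
Union (resolvent): {q, s}
Resolvent has 2 literal(s).

2


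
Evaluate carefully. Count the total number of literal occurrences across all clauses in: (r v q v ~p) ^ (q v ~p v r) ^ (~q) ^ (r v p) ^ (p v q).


Counting literals in each clause:
Clause 1: 3 literal(s)
Clause 2: 3 literal(s)
Clause 3: 1 literal(s)
Clause 4: 2 literal(s)
Clause 5: 2 literal(s)
Total = 11

11


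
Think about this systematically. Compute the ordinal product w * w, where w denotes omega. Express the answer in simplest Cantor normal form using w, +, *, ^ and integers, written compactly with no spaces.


Compute w * w.
Ordinal * is associative and left-distributive over +, but NOT commutative; for finite n>1, n*w = w but w*n stays w*n.
w * w = w^2 by definition.
Result = w^2

w^2


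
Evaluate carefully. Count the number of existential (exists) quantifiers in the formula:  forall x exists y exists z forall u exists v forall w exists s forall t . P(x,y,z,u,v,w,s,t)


Quantifier prefix: forall x exists y exists z forall u exists v forall w exists s forall t
Mark each quantifier type:
  U E E U E U E U
Universal count = 4, Existential count = 4
Asked for existential (exists) quantifiers: 4

4


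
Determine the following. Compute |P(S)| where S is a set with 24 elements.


The power set of a set with n elements has 2^n elements.
|P(S)| = 2^24 = 16777216

16777216


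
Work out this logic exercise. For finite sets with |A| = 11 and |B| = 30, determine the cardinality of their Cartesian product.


The Cartesian product A x B contains all ordered pairs (a, b).
|A x B| = |A| * |B| = 11 * 30 = 330

330


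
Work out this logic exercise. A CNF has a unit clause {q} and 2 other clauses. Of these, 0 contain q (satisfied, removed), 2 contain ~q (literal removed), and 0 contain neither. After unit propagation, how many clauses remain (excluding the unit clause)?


Satisfied (removed): 0
Shortened (remain): 2
Unchanged (remain): 0
Remaining = 2 + 0 = 2

2


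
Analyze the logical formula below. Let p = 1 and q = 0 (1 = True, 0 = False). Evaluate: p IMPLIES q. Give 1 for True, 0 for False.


p = 1, q = 0
Operation: p IMPLIES q
Evaluate: 1 IMPLIES 0 = 0

0


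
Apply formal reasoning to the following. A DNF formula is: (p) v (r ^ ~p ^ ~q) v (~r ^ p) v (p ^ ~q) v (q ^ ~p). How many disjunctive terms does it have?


A DNF formula is a disjunction of terms (conjunctions).
Terms are separated by v.
Counting the disjuncts: 5 terms.

5


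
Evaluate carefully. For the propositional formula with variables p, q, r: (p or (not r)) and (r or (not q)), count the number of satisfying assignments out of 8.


Evaluate all 8 assignments for p, q, r:
p=0, q=0, r=0: 1
p=0, q=0, r=1: 0
p=0, q=1, r=0: 0
p=0, q=1, r=1: 0
p=1, q=0, r=0: 1
p=1, q=0, r=1: 1
p=1, q=1, r=0: 0
p=1, q=1, r=1: 1
Satisfying count = 4

4


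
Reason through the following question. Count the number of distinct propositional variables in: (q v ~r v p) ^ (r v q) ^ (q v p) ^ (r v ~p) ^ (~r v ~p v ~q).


Identify each variable that appears in the formula.
Variables found: p, q, r
Count = 3

3


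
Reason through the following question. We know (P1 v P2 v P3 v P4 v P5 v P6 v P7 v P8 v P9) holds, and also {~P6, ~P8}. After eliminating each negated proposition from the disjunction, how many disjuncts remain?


Original disjuncts (9): P1, P2, P3, P4, P5, P6, P7, P8, P9
Negated (eliminate): ~P6, ~P8
Remaining disjuncts: P1, P2, P3, P4, P5, P7, P9
Count = 9 - 2 = 7

7


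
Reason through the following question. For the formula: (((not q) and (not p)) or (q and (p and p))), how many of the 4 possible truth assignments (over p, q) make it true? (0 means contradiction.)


Check all 4 assignments:
p=0, q=0: 1
p=0, q=1: 0
p=1, q=0: 0
p=1, q=1: 1
Count of True = 2

2


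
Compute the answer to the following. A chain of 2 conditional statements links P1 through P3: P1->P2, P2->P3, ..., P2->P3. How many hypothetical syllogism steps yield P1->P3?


With 2 implications in a chain connecting 3 propositions:
P1->P2, P2->P3, ..., P2->P3
Steps needed = (number of implications) - 1 = 2 - 1 = 1

1


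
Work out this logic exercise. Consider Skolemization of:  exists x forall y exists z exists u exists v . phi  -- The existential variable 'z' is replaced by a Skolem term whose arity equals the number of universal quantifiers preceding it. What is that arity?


Quantifier prefix: exists x forall y exists z exists u exists v
'z' is existentially quantified at position 3.
Universal variables preceding it: y
Skolem function arity = 1

1


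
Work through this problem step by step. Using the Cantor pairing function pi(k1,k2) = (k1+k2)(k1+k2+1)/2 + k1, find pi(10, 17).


k1 + k2 = 27
(k1+k2)(k1+k2+1)/2 = 27 * 28 / 2 = 378
pi = 378 + 10 = 388

388


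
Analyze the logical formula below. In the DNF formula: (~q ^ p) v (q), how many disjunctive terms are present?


A DNF formula is a disjunction of terms (conjunctions).
Terms are separated by v.
Counting the disjuncts: 2 terms.

2


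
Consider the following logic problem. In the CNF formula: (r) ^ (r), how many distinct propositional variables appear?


Identify each variable that appears in the formula.
Variables found: r
Count = 1

1


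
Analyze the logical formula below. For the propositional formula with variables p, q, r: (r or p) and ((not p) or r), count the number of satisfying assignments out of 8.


Evaluate all 8 assignments for p, q, r:
p=0, q=0, r=0: 0
p=0, q=0, r=1: 1
p=0, q=1, r=0: 0
p=0, q=1, r=1: 1
p=1, q=0, r=0: 0
p=1, q=0, r=1: 1
p=1, q=1, r=0: 0
p=1, q=1, r=1: 1
Satisfying count = 4

4


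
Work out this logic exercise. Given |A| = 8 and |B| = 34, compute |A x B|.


The Cartesian product A x B contains all ordered pairs (a, b).
|A x B| = |A| * |B| = 8 * 34 = 272

272


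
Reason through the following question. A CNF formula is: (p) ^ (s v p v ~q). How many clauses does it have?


A CNF formula is a conjunction of clauses.
Clauses are separated by ^.
Counting the conjuncts: 2 clauses.

2


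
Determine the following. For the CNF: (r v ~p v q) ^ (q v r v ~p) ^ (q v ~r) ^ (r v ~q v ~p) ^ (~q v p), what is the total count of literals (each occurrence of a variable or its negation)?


Counting literals in each clause:
Clause 1: 3 literal(s)
Clause 2: 3 literal(s)
Clause 3: 2 literal(s)
Clause 4: 3 literal(s)
Clause 5: 2 literal(s)
Total = 13

13


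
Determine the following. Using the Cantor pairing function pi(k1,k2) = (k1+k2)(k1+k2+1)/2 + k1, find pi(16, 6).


k1 + k2 = 22
(k1+k2)(k1+k2+1)/2 = 22 * 23 / 2 = 253
pi = 253 + 16 = 269

269


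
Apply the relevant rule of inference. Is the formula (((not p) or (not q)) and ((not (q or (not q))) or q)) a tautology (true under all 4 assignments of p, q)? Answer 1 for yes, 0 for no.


Check all 4 assignments:
p=0, q=0: 0
p=0, q=1: 1
p=1, q=0: 0
p=1, q=1: 0
Satisfying count = 1/4.
Tautology iff count = 4: no.

0


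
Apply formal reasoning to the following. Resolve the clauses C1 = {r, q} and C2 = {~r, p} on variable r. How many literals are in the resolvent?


Remove r from C1 and ~r from C2.
C1 remainder: {q}
C2 remainder: {p}
Union (resolvent): {p, q}
Resolvent has 2 literal(s).

2


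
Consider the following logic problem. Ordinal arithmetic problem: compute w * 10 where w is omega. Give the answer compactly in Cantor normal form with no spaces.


Compute w * 10.
Ordinal * is associative and left-distributive over +, but NOT commutative; for finite n>1, n*w = w but w*n stays w*n.
w * 10 means 10 copies of w concatenated: w*10.
Result = w*10

w*10


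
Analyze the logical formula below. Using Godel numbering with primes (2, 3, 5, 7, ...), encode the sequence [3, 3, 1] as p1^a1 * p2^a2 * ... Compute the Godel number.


Encode each element as an exponent of the corresponding prime:
  2^3 = 8
  3^3 = 27
  5^1 = 5
Product = 8 * 27 * 5 = 1080

1080


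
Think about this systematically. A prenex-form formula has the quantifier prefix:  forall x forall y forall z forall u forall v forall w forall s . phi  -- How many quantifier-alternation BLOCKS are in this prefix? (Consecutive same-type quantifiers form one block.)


Quantifier-type sequence: A A A A A A A  (A=forall, E=exists)
Group into maximal same-type runs:
  Ax7
Number of blocks = 1

1


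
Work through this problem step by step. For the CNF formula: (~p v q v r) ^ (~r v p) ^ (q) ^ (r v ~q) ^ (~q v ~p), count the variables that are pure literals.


Check each variable for pure literal status:
p: mixed (not pure)
q: mixed (not pure)
r: mixed (not pure)
Pure literal count = 0

0


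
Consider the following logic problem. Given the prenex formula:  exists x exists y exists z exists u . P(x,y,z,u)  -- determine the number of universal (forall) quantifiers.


Quantifier prefix: exists x exists y exists z exists u
Mark each quantifier type:
  E E E E
Universal count = 0, Existential count = 4
Asked for universal (forall) quantifiers: 0

0


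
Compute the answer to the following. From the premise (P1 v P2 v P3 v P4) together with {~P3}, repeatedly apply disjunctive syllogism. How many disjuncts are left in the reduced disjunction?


Original disjuncts (4): P1, P2, P3, P4
Negated (eliminate): ~P3
Remaining disjuncts: P1, P2, P4
Count = 4 - 1 = 3

3


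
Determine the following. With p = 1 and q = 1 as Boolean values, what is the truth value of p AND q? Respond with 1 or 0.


p = 1, q = 1
Operation: p AND q
Evaluate: 1 AND 1 = 1

1


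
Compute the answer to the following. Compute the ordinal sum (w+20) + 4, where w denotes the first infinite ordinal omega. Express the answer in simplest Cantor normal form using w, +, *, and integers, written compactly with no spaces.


Compute (w+20) + 4.
Ordinal + is associative but NOT commutative; for finite n>0, n + w = w but w + n stays w+n.
By associativity: (w+20) + 4 = w + (20+4) = w+24.
Result = w+24

w+24


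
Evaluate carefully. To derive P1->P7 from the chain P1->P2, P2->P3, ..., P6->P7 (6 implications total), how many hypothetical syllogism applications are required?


With 6 implications in a chain connecting 7 propositions:
P1->P2, P2->P3, ..., P6->P7
Steps needed = (number of implications) - 1 = 6 - 1 = 5

5


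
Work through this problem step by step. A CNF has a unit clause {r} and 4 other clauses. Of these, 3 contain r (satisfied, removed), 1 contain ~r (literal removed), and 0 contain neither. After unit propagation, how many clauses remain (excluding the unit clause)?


Satisfied (removed): 3
Shortened (remain): 1
Unchanged (remain): 0
Remaining = 1 + 0 = 1

1


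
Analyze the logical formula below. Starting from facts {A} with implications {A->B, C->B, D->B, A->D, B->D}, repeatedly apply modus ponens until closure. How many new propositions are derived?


Initial facts: {A}
Apply modus ponens to closure:
  A and A->B  =>  B
  A and A->D  =>  D
Final known: {A, B, D}
New propositions: {B, D}
Count = 2

2


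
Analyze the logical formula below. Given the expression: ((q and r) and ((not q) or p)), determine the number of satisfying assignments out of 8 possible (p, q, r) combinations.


Check all 8 assignments:
p=0, q=0, r=0: 0
p=0, q=0, r=1: 0
p=0, q=1, r=0: 0
p=0, q=1, r=1: 0
p=1, q=0, r=0: 0
p=1, q=0, r=1: 0
p=1, q=1, r=0: 0
p=1, q=1, r=1: 1
Count of True = 1

1


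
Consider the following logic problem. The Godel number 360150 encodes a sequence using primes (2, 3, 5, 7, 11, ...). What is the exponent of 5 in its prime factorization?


Factorize 360150 by dividing by 5 repeatedly.
Division steps: 5 divides 360150 exactly 2 time(s).
Exponent of 5 = 2

2


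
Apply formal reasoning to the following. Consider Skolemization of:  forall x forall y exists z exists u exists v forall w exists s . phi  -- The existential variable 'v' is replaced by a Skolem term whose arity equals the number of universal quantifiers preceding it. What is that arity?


Quantifier prefix: forall x forall y exists z exists u exists v forall w exists s
'v' is existentially quantified at position 5.
Universal variables preceding it: x, y
Skolem function arity = 2

2


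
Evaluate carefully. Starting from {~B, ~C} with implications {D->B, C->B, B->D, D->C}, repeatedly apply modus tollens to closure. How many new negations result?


Initial negated facts: {~B, ~C}
Apply modus tollens to closure:
  ~B and D->B  =>  ~D
Final negated: {~B, ~C, ~D}
New negations: {~D}
Count = 1

1


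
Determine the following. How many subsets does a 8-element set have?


The power set of a set with n elements has 2^n elements.
|P(S)| = 2^8 = 256

256


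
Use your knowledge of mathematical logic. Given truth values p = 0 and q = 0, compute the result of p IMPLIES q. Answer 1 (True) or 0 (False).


p = 0, q = 0
Operation: p IMPLIES q
Evaluate: 0 IMPLIES 0 = 1

1


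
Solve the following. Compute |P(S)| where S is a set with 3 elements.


The power set of a set with n elements has 2^n elements.
|P(S)| = 2^3 = 8

8


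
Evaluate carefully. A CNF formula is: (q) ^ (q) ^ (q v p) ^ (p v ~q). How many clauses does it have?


A CNF formula is a conjunction of clauses.
Clauses are separated by ^.
Counting the conjuncts: 4 clauses.

4


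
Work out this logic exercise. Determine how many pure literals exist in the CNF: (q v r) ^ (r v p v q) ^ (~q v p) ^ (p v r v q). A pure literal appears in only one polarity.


Check each variable for pure literal status:
p: pure positive
q: mixed (not pure)
r: pure positive
Pure literal count = 2

2


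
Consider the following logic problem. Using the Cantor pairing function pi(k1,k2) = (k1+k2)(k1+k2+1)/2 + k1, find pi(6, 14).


k1 + k2 = 20
(k1+k2)(k1+k2+1)/2 = 20 * 21 / 2 = 210
pi = 210 + 6 = 216

216


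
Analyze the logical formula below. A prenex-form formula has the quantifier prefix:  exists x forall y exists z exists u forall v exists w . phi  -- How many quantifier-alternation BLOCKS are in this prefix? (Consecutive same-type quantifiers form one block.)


Quantifier-type sequence: E A E E A E  (A=forall, E=exists)
Group into maximal same-type runs:
  Ex1 | Ax1 | Ex2 | Ax1 | Ex1
Number of blocks = 5

5


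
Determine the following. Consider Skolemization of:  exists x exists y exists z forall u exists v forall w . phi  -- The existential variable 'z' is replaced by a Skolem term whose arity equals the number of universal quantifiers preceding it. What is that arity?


Quantifier prefix: exists x exists y exists z forall u exists v forall w
'z' is existentially quantified at position 3.
No universal quantifiers precede it.
Skolem function arity = 0 (a Skolem constant)

0


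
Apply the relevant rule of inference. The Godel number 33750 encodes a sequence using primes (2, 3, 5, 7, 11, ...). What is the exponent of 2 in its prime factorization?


Factorize 33750 by dividing by 2 repeatedly.
Division steps: 2 divides 33750 exactly 1 time(s).
Exponent of 2 = 1

1


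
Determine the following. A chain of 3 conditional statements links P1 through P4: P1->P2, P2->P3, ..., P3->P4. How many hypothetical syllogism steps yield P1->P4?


With 3 implications in a chain connecting 4 propositions:
P1->P2, P2->P3, ..., P3->P4
Steps needed = (number of implications) - 1 = 3 - 1 = 2

2


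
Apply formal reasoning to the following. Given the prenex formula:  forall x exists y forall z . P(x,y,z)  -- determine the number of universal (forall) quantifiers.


Quantifier prefix: forall x exists y forall z
Mark each quantifier type:
  U E U
Universal count = 2, Existential count = 1
Asked for universal (forall) quantifiers: 2

2
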